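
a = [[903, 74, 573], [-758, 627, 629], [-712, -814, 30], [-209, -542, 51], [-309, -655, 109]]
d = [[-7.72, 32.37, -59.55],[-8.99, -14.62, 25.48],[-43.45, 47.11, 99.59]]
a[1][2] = 629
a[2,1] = -814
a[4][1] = -655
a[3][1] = -542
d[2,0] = -43.45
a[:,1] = [74, 627, -814, -542, -655]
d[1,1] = -14.62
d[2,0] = -43.45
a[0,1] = 74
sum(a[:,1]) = -1310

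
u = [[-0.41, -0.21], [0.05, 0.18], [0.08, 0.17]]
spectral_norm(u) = 0.51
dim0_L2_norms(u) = [0.42, 0.32]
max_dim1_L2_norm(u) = 0.46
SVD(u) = [[-0.90, -0.43], [0.29, -0.71], [0.33, -0.56]] @ diag([0.5056120715321696, 0.16357393778028395]) @ [[0.81, 0.59], [0.59, -0.81]]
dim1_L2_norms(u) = [0.46, 0.19, 0.19]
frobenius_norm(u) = 0.53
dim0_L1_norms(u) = [0.54, 0.56]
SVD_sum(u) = [[-0.37, -0.27], [0.12, 0.09], [0.13, 0.10]] + [[-0.04, 0.06],  [-0.07, 0.09],  [-0.05, 0.07]]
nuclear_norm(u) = 0.67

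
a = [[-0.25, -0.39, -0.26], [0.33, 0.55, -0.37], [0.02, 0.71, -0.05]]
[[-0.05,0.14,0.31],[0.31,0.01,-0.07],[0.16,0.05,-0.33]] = a@[[0.25, -0.38, 0.06], [0.2, 0.06, -0.5], [-0.33, -0.28, -0.49]]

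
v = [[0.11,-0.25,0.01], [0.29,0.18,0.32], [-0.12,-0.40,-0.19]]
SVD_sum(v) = [[-0.05, -0.09, -0.07], [0.18, 0.31, 0.24], [-0.18, -0.32, -0.25]] + [[0.15, -0.16, 0.09], [0.12, -0.13, 0.08], [0.07, -0.08, 0.04]] + [[0.01, 0.0, -0.01], [-0.01, -0.00, 0.01], [-0.01, -0.0, 0.01]]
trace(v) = 0.10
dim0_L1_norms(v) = [0.52, 0.83, 0.52]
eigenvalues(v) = [(0.03+0j), (0.03+0.4j), (0.03-0.4j)]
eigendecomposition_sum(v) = [[(0.02+0j), -0.01+0.00j, (-0.02-0j)], [0.01+0.00j, (-0+0j), (-0-0j)], [(-0.02+0j), (0.01-0j), (0.02+0j)]] + [[0.05+0.08j,(-0.12+0.08j),(0.01+0.1j)], [(0.14-0.04j),0.09+0.22j,0.16+0.01j], [-0.05+0.13j,-0.21-0.06j,-0.10+0.11j]] + [[0.05-0.08j, -0.12-0.08j, 0.01-0.10j],[(0.14+0.04j), (0.09-0.22j), 0.16-0.01j],[-0.05-0.13j, -0.21+0.06j, (-0.1-0.11j)]]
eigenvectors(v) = [[(0.68+0j), (-0.09-0.41j), -0.09+0.41j], [0.19+0.00j, (-0.67+0j), (-0.67-0j)], [(-0.71+0j), 0.39-0.48j, (0.39+0.48j)]]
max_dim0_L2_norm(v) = 0.5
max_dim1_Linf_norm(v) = 0.4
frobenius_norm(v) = 0.71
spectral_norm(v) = 0.63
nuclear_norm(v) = 0.98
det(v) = 0.01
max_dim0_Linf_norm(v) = 0.4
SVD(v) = [[0.21, 0.73, -0.65], [-0.68, 0.59, 0.44], [0.71, 0.35, 0.62]] @ diag([0.6296074967157446, 0.32719639836461945, 0.02523721412032509]) @ [[-0.41, -0.72, -0.55], [0.64, -0.66, 0.39], [-0.65, -0.19, 0.73]]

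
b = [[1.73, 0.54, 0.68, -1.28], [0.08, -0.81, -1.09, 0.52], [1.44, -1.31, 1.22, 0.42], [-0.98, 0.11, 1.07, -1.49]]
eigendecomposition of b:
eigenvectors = [[-0.43, -0.12, 0.34, 0.05], [0.26, -0.32, -0.47, 0.74], [-0.86, 0.88, -0.37, 0.32], [-0.12, 0.32, 0.73, 0.59]]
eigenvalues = [2.4, 1.66, -2.55, -0.86]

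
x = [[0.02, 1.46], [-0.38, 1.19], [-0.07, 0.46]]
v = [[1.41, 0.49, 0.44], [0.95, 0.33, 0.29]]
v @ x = [[-0.19, 2.84], [-0.13, 1.91]]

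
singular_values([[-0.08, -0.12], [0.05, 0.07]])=[0.17, 0.0]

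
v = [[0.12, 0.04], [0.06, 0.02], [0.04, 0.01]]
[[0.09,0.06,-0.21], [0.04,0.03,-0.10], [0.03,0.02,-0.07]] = v @[[0.66,0.47,-1.59], [0.16,0.11,-0.39]]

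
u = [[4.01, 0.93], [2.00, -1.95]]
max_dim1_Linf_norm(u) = 4.01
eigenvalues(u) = [4.31, -2.25]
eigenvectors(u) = [[0.95,-0.15], [0.3,0.99]]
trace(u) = 2.06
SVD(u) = [[-0.89, -0.45], [-0.45, 0.89]] @ diag([4.481293375668254, 2.159979092767294]) @ [[-1.00, 0.01], [-0.01, -1.0]]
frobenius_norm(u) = 4.97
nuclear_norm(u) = 6.64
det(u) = -9.68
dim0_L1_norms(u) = [6.01, 2.88]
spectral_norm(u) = 4.48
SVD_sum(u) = [[4.00, -0.04],[2.02, -0.02]] + [[0.01,0.97], [-0.02,-1.93]]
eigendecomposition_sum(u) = [[4.11,0.61], [1.31,0.2]] + [[-0.1,0.32],[0.69,-2.15]]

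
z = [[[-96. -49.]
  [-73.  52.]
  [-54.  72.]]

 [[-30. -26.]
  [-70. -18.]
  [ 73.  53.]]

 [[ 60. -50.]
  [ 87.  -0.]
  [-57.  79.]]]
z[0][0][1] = -49.0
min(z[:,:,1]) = -50.0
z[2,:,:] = [[60.0, -50.0], [87.0, -0.0], [-57.0, 79.0]]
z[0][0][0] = -96.0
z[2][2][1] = 79.0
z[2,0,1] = -50.0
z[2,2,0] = -57.0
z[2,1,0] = 87.0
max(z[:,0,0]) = 60.0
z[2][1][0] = 87.0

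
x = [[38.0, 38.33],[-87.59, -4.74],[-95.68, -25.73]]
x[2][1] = -25.73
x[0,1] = 38.33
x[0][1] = 38.33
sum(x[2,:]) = -121.41000000000001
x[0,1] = 38.33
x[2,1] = -25.73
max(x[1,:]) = -4.74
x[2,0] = -95.68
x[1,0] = -87.59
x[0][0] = 38.0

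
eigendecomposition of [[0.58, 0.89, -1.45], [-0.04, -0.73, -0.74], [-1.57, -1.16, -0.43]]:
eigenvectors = [[-0.78, 0.60, -0.27],  [-0.16, -0.80, -0.56],  [0.61, 0.02, -0.79]]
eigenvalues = [1.89, -0.68, -1.79]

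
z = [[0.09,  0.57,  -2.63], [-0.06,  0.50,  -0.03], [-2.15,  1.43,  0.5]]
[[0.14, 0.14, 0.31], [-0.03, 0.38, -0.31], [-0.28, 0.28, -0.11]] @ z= [[-0.66, 0.59, -0.22], [0.64, -0.27, -0.09], [0.19, -0.18, 0.67]]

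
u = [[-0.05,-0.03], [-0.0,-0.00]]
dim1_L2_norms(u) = [0.06, 0.0]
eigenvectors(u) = [[1.00, -0.51], [0.0, 0.86]]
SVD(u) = [[1.0, 0.0], [0.0, 1.00]] @ diag([0.058309518948453, -0.0]) @ [[-0.86, -0.51], [-0.51, 0.86]]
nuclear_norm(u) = 0.06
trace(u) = -0.05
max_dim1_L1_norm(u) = 0.08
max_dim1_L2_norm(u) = 0.06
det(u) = 0.00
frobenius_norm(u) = 0.06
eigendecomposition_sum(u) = [[-0.05, -0.03], [-0.0, -0.0]] + [[-0.00, 0.0], [-0.00, -0.0]]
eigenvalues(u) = [-0.05, -0.0]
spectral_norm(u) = 0.06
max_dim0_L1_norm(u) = 0.05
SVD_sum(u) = [[-0.05, -0.03],  [0.0, 0.0]] + [[-0.00, -0.0], [0.00, -0.00]]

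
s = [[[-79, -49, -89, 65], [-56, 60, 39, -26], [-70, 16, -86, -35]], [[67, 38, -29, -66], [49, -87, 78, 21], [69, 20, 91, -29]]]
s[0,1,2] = 39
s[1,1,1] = -87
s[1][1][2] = 78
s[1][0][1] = 38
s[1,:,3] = [-66, 21, -29]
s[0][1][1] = 60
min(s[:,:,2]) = -89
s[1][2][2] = 91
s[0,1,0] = -56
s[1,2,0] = 69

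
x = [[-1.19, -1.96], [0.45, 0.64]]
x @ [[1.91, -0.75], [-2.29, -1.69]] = [[2.22, 4.2], [-0.61, -1.42]]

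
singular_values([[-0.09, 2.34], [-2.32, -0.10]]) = [2.34, 2.32]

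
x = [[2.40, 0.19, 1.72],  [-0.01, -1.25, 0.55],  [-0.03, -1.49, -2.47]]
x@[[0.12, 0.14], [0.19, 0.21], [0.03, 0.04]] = [[0.38, 0.44], [-0.22, -0.24], [-0.36, -0.42]]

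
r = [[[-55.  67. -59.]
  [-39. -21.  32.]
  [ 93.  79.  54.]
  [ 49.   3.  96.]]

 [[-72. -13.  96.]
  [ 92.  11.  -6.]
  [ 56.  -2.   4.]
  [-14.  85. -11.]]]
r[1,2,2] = 4.0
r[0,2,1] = 79.0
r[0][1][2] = 32.0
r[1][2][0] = 56.0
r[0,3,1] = 3.0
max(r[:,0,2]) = 96.0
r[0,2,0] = 93.0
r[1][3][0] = -14.0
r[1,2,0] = 56.0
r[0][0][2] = -59.0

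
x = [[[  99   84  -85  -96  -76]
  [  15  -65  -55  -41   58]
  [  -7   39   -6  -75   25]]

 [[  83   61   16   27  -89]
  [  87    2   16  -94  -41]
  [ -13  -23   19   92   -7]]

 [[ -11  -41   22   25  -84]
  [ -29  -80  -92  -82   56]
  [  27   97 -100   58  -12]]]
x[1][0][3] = 27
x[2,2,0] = 27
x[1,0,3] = 27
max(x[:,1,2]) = 16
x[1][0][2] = 16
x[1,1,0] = 87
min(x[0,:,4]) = -76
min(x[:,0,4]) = -89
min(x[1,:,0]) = -13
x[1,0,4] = -89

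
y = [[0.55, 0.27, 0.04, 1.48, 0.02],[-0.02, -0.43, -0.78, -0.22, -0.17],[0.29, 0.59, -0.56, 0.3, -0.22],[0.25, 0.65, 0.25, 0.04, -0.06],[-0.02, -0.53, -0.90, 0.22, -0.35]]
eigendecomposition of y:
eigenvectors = [[(-0.94+0j), (0.44+0.27j), 0.44-0.27j, -0.34+0.00j, -0.17+0.00j],[(0.16+0j), (0.21-0.31j), (0.21+0.31j), -0.31+0.00j, 0.24+0.00j],[(-0.18+0j), -0.21-0.10j, (-0.21+0.1j), (-0+0j), (-0.27+0j)],[(-0.22+0j), (-0.39+0.01j), -0.39-0.01j, (0.34+0j), (0.04+0j)],[0.04+0.00j, 0.62+0.00j, 0.62-0.00j, (-0.82+0j), 0.91+0.00j]]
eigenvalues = [(0.86+0j), (-0.37+0.4j), (-0.37-0.4j), (-0.65+0j), (-0.21+0j)]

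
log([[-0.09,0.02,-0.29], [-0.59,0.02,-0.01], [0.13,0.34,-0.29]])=[[-0.6, 0.95, -1.19], [-0.7, -0.79, -1.64], [2.43, 1.03, -1.5]]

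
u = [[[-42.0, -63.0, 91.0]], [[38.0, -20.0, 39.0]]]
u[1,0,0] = 38.0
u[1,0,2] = 39.0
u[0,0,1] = -63.0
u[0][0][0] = -42.0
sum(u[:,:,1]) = -83.0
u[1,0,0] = 38.0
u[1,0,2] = 39.0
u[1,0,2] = 39.0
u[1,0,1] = -20.0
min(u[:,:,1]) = -63.0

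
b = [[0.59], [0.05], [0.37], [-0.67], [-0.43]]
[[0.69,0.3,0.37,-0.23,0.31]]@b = [[0.58]]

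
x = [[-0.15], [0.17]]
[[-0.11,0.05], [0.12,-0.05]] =x @ [[0.71, -0.32]]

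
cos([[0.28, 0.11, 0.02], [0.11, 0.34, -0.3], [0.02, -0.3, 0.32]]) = [[0.96,-0.03,0.01], [-0.03,0.89,0.09], [0.01,0.09,0.91]]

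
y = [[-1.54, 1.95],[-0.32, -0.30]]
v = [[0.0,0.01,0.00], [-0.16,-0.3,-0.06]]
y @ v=[[-0.31, -0.6, -0.12], [0.05, 0.09, 0.02]]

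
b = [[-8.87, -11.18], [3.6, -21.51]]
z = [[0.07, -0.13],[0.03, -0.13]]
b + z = [[-8.8, -11.31],  [3.63, -21.64]]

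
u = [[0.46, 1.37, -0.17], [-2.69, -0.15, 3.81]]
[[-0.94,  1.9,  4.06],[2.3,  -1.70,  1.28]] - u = [[-1.4, 0.53, 4.23],[4.99, -1.55, -2.53]]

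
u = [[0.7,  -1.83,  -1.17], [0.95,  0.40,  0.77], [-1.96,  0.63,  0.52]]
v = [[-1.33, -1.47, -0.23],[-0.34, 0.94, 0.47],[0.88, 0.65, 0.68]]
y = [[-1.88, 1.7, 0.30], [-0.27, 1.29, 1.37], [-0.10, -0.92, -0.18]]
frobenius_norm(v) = 2.62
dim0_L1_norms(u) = [3.61, 2.86, 2.46]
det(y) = -2.14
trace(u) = 1.62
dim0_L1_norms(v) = [2.55, 3.06, 1.38]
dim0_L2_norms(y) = [1.9, 2.32, 1.41]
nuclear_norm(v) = 3.84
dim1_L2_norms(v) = [2.0, 1.1, 1.29]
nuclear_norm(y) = 4.86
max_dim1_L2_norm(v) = 2.0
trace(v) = 0.29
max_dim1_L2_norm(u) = 2.28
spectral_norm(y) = 3.00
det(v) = -1.15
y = v @ u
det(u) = 1.85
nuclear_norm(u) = 4.99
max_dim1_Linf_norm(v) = 1.47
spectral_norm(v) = 2.39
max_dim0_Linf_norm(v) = 1.47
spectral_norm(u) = 2.83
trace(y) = -0.77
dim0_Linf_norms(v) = [1.33, 1.47, 0.68]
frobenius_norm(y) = 3.32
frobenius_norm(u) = 3.37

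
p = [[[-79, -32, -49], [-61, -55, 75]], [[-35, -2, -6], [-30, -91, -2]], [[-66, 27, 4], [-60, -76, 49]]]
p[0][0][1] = -32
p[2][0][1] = 27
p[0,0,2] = -49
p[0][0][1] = -32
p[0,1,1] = -55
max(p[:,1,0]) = -30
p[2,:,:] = [[-66, 27, 4], [-60, -76, 49]]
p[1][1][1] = -91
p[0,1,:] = [-61, -55, 75]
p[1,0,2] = -6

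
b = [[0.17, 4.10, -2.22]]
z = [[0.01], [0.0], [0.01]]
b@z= [[-0.02]]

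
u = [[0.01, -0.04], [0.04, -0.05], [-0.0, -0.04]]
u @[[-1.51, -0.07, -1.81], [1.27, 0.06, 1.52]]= [[-0.07, -0.00, -0.08],[-0.12, -0.01, -0.15],[-0.05, -0.0, -0.06]]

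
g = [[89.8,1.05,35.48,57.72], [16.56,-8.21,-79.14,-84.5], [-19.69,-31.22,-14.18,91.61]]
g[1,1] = -8.21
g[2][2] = -14.18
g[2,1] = -31.22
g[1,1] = -8.21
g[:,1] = [1.05, -8.21, -31.22]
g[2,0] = -19.69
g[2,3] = 91.61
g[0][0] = 89.8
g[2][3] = 91.61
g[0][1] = 1.05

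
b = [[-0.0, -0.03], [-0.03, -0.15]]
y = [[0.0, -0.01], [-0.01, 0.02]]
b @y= [[0.0, -0.0], [0.00, -0.00]]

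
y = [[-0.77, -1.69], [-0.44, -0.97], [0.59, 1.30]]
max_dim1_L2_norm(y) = 1.86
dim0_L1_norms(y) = [1.8, 3.96]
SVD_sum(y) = [[-0.77, -1.69],[-0.44, -0.97],[0.59, 1.30]] + [[-0.00, 0.0], [0.00, -0.00], [-0.00, 0.00]]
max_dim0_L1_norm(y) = 3.96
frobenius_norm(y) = 2.57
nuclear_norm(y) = 2.58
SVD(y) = [[-0.72,0.69], [-0.41,-0.50], [0.55,0.53]] @ diag([2.5732462075674447, 0.001988778461120144]) @ [[0.41,0.91],[-0.91,0.41]]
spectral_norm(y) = 2.57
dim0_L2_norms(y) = [1.07, 2.34]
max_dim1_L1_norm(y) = 2.46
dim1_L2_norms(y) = [1.86, 1.07, 1.43]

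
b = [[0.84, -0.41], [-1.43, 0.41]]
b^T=[[0.84, -1.43], [-0.41, 0.41]]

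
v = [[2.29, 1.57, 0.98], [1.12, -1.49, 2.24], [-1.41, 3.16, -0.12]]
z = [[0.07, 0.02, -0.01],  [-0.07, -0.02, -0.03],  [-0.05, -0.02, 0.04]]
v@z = [[0.0,  -0.01,  -0.03], [0.07,  0.01,  0.12], [-0.31,  -0.09,  -0.09]]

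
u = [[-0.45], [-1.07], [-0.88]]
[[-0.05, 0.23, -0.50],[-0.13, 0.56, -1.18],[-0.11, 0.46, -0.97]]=u @ [[0.12, -0.52, 1.1]]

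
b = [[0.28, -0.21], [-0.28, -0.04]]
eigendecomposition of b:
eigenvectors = [[0.85,0.42], [-0.53,0.91]]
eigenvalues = [0.41, -0.17]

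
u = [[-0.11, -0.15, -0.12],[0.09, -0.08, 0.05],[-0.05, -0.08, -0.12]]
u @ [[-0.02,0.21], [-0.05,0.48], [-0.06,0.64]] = [[0.02, -0.17], [-0.0, 0.01], [0.01, -0.13]]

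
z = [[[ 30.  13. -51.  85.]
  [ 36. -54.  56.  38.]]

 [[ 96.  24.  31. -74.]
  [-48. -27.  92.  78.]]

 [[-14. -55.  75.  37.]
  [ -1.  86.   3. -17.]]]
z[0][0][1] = 13.0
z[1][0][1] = 24.0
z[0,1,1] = -54.0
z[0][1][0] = 36.0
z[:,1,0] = [36.0, -48.0, -1.0]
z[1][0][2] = 31.0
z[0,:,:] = [[30.0, 13.0, -51.0, 85.0], [36.0, -54.0, 56.0, 38.0]]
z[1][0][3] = -74.0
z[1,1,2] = 92.0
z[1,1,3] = 78.0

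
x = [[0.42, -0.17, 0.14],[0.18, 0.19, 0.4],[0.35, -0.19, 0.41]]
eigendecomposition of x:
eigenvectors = [[(-0.63+0j), (0.18+0.31j), (0.18-0.31j)], [(-0.7+0j), 0.77+0.00j, (0.77-0j)], [(0.34+0j), 0.39+0.36j, 0.39-0.36j]]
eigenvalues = [(0.16+0j), (0.43+0.26j), (0.43-0.26j)]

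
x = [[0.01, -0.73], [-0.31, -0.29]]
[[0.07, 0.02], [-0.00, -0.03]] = x@ [[0.1, 0.11],[-0.09, -0.02]]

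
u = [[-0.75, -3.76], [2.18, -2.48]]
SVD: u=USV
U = [[0.79, 0.62],[0.62, -0.79]]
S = [4.55, 2.21]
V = [[0.17, -0.99], [-0.99, -0.17]]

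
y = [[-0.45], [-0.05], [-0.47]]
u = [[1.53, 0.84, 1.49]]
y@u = [[-0.69,-0.38,-0.67], [-0.08,-0.04,-0.07], [-0.72,-0.39,-0.70]]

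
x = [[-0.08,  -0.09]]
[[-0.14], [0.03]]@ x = [[0.01, 0.01], [-0.00, -0.0]]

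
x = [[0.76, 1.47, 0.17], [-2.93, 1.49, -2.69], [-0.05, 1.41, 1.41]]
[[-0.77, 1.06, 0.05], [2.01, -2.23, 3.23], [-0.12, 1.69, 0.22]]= x @ [[-0.77, 0.32, -0.65],  [-0.13, 0.47, 0.4],  [0.02, 0.74, -0.27]]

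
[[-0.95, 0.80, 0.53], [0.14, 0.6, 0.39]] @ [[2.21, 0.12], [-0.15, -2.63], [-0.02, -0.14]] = [[-2.23, -2.29],  [0.21, -1.62]]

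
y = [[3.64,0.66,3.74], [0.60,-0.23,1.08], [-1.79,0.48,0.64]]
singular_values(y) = [5.44, 1.82, 0.45]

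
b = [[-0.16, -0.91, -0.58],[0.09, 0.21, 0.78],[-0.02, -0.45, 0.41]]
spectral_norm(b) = 1.28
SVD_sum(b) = [[-0.15, -0.73, -0.76], [0.10, 0.49, 0.51], [-0.00, -0.01, -0.01]] + [[-0.01,  -0.18,  0.18], [-0.01,  -0.28,  0.27], [-0.02,  -0.44,  0.42]] + [[-0.00, 0.00, 0.00], [-0.00, 0.00, 0.0], [0.00, -0.00, -0.0]]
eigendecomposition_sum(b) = [[-0.00+0.00j, (-0-0j), 0j], [0.00-0.00j, 0j, -0.00-0.00j], [-0j, 0j, (-0-0j)]] + [[(-0.08+0.01j), (-0.45-0.36j), -0.29+0.60j], [(0.04+0.03j), 0.10+0.37j, (0.39-0.21j)], [(-0.01+0.03j), (-0.23+0.13j), 0.21+0.22j]] + [[(-0.08-0.01j), (-0.45+0.36j), (-0.29-0.6j)], [0.04-0.03j, 0.10-0.37j, (0.39+0.21j)], [(-0.01-0.03j), (-0.23-0.13j), (0.21-0.22j)]]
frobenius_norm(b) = 1.49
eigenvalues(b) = [(-0+0j), (0.23+0.6j), (0.23-0.6j)]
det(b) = -0.00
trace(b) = 0.46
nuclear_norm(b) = 2.05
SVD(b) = [[-0.83,-0.33,-0.45], [0.56,-0.51,-0.65], [-0.02,-0.79,0.61]] @ diag([1.2786115524187887, 0.7660621520019348, 0.001130173163881394]) @ [[0.14,  0.69,  0.71],[0.03,  0.72,  -0.70],[0.99,  -0.12,  -0.08]]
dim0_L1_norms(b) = [0.27, 1.57, 1.77]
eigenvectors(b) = [[(-0.99+0j), -0.78+0.00j, (-0.78-0j)], [(0.12+0j), (0.42+0.3j), 0.42-0.30j], [0.08+0.00j, (-0.13+0.33j), -0.13-0.33j]]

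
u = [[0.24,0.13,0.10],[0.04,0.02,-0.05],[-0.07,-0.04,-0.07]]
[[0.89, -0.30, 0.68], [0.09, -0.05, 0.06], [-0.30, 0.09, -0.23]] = u @ [[2.17, -1.12, 1.96], [2.19, -0.23, 1.08], [0.81, 0.03, 0.71]]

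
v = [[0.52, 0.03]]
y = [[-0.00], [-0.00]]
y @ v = [[0.00,0.00], [0.0,0.00]]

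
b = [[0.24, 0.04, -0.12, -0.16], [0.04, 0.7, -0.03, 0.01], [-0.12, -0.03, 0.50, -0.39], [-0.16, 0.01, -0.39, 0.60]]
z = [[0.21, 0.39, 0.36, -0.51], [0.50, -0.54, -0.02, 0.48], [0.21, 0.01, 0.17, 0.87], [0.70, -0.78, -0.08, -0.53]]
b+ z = [[0.45,0.43,0.24,-0.67], [0.54,0.16,-0.05,0.49], [0.09,-0.02,0.67,0.48], [0.54,-0.77,-0.47,0.07]]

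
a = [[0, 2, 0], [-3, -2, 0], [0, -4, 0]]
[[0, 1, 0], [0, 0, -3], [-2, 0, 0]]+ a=[[0, 3, 0], [-3, -2, -3], [-2, -4, 0]]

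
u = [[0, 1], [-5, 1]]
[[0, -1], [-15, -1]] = u @ [[3, 0], [0, -1]]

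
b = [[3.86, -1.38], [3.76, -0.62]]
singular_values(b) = [5.57, 0.5]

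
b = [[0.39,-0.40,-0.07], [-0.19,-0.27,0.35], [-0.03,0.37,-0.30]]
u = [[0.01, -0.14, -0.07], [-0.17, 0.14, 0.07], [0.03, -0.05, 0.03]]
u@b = [[0.03, 0.01, -0.03], [-0.10, 0.06, 0.04], [0.02, 0.01, -0.03]]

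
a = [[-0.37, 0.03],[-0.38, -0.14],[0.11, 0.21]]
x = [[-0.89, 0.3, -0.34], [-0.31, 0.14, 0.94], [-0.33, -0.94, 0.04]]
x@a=[[0.18, -0.14], [0.16, 0.17], [0.48, 0.13]]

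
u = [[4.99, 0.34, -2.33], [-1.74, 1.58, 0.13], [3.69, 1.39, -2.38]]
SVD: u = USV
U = [[-0.76, 0.15, -0.63], [0.20, -0.87, -0.45], [-0.62, -0.46, 0.63]]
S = [7.25, 2.15, 0.11]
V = [[-0.89, -0.11, 0.45], [0.27, -0.92, 0.29], [-0.38, -0.38, -0.84]]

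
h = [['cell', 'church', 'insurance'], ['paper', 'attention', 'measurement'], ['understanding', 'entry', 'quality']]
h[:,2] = ['insurance', 'measurement', 'quality']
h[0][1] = 'church'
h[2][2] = 'quality'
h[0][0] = 'cell'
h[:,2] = ['insurance', 'measurement', 'quality']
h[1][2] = 'measurement'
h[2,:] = ['understanding', 'entry', 'quality']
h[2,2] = 'quality'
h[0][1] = 'church'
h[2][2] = 'quality'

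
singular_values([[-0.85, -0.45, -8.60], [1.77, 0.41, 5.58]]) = [10.41, 1.01]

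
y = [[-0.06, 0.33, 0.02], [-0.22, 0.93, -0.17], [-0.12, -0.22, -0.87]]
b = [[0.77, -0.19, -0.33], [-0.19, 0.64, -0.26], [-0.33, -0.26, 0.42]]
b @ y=[[0.04, 0.15, 0.33],  [-0.10, 0.59, 0.11],  [0.03, -0.44, -0.33]]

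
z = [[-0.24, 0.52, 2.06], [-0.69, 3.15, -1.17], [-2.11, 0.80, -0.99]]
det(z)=14.007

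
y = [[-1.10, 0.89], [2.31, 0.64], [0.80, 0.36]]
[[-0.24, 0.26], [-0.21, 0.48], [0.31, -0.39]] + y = [[-1.34, 1.15], [2.10, 1.12], [1.11, -0.03]]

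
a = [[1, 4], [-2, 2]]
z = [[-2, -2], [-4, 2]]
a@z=[[-18, 6], [-4, 8]]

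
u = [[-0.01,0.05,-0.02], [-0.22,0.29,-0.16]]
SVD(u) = [[-0.13, -0.99],[-0.99, 0.13]] @ diag([0.40076496063028094, 0.02207818676905783]) @ [[0.55, -0.73, 0.40], [-0.80, -0.60, -0.01]]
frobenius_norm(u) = 0.40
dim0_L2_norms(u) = [0.22, 0.29, 0.16]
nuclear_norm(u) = 0.42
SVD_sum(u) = [[-0.03,  0.04,  -0.02], [-0.22,  0.29,  -0.16]] + [[0.02, 0.01, 0.00], [-0.00, -0.00, -0.00]]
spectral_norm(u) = 0.40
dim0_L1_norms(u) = [0.23, 0.34, 0.18]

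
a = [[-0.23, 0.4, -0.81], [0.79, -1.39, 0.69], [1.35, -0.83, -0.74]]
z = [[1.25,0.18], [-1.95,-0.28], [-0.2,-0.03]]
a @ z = [[-0.91, -0.13], [3.56, 0.51], [3.45, 0.5]]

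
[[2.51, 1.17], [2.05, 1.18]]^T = [[2.51, 2.05], [1.17, 1.18]]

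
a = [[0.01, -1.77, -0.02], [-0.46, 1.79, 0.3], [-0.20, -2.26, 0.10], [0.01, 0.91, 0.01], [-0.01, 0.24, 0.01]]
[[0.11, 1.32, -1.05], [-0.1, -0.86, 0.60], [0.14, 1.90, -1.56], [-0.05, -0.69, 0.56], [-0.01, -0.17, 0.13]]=a @ [[-0.01,-1.01,1.05], [-0.06,-0.75,0.60], [0.02,0.06,0.02]]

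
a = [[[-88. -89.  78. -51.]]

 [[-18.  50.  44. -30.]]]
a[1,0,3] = -30.0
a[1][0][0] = -18.0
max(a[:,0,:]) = 78.0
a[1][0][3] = -30.0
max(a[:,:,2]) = 78.0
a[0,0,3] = -51.0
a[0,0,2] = 78.0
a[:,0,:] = [[-88.0, -89.0, 78.0, -51.0], [-18.0, 50.0, 44.0, -30.0]]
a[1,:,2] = [44.0]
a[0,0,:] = [-88.0, -89.0, 78.0, -51.0]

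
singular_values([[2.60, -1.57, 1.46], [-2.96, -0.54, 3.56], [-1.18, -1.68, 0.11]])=[4.82, 3.34, 1.73]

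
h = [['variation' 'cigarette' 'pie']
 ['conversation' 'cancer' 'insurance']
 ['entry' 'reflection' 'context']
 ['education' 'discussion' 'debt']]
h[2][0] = 'entry'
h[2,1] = 'reflection'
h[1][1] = 'cancer'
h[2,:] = ['entry', 'reflection', 'context']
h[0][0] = 'variation'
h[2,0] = 'entry'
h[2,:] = ['entry', 'reflection', 'context']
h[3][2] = 'debt'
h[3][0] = 'education'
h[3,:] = ['education', 'discussion', 'debt']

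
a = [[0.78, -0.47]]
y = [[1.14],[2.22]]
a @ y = [[-0.15]]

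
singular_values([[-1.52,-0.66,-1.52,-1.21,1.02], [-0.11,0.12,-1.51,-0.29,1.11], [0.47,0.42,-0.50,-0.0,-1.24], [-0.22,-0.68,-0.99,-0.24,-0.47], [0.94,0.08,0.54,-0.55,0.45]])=[3.31, 1.76, 1.29, 0.91, 0.55]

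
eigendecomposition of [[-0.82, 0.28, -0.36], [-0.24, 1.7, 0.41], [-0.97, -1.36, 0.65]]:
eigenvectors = [[0.87+0.00j, 0.18-0.00j, (0.18+0j)],[0j, (0.26+0.42j), 0.26-0.42j],[(0.5+0j), (-0.85+0j), (-0.85-0j)]]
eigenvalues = [(-1.03+0j), (1.28+0.67j), (1.28-0.67j)]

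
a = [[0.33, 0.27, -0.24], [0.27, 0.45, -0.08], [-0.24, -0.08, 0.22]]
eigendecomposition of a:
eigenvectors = [[-0.64, -0.70, -0.31], [-0.67, 0.3, 0.68], [0.39, -0.64, 0.66]]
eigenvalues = [0.76, -0.01, 0.25]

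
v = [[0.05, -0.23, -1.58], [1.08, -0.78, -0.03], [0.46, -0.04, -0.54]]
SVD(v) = [[-0.86,0.41,-0.30], [-0.35,-0.90,-0.24], [-0.37,-0.11,0.92]] @ diag([1.7465653959310004, 1.3079889721860525, 0.2664097715476334]) @ [[-0.34, 0.28, 0.90],[-0.77, 0.47, -0.43],[0.54, 0.84, -0.05]]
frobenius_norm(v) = 2.20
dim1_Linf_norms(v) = [1.58, 1.08, 0.54]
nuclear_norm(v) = 3.32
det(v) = -0.61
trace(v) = -1.27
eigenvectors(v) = [[(0.31+0.58j), 0.31-0.58j, (-0.11+0j)], [(0.69+0j), 0.69-0.00j, -0.99+0.00j], [(0.3-0.05j), 0.30+0.05j, 0.09+0.00j]]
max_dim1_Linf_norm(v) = 1.58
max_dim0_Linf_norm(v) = 1.58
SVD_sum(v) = [[0.51,-0.42,-1.35], [0.21,-0.17,-0.55], [0.22,-0.18,-0.59]] + [[-0.41, 0.25, -0.23], [0.91, -0.56, 0.51], [0.11, -0.06, 0.06]] + [[-0.04, -0.07, 0.00], [-0.04, -0.05, 0.0], [0.13, 0.21, -0.01]]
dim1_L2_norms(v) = [1.6, 1.33, 0.71]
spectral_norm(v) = 1.75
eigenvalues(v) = [(-0.31+0.91j), (-0.31-0.91j), (-0.66+0j)]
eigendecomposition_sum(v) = [[(0.02+0.52j), -0.08-0.08j, (-0.85-0.19j)], [0.49+0.24j, (-0.11+0.04j), (-0.59+0.7j)], [(0.23+0.07j), (-0.05+0.03j), (-0.21+0.35j)]] + [[0.02-0.52j,  (-0.08+0.08j),  -0.85+0.19j], [(0.49-0.24j),  -0.11-0.04j,  -0.59-0.70j], [(0.23-0.07j),  (-0.05-0.03j),  -0.21-0.35j]] + [[(0.01+0j), (-0.06-0j), 0.13+0.00j], [0.10+0.00j, -0.56-0.00j, 1.16+0.00j], [-0.01-0.00j, (0.05+0j), -0.11-0.00j]]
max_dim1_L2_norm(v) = 1.6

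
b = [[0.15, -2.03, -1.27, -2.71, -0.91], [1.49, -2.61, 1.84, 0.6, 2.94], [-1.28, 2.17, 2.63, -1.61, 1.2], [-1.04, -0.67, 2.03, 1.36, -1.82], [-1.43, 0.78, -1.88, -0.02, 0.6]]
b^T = [[0.15, 1.49, -1.28, -1.04, -1.43], [-2.03, -2.61, 2.17, -0.67, 0.78], [-1.27, 1.84, 2.63, 2.03, -1.88], [-2.71, 0.6, -1.61, 1.36, -0.02], [-0.91, 2.94, 1.2, -1.82, 0.60]]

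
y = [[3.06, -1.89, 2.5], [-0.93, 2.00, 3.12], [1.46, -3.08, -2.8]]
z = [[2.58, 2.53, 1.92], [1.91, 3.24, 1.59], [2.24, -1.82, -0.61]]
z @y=[[8.35, -5.73, 8.97], [5.15, -2.03, 10.43], [7.66, -5.99, 1.63]]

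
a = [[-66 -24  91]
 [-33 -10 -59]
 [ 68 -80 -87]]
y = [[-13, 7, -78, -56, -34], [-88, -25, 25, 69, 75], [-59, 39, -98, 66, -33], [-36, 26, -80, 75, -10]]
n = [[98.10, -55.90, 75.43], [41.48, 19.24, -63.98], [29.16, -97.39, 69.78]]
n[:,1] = [-55.9, 19.24, -97.39]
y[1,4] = 75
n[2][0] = 29.16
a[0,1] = -24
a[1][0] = -33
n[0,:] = [98.1, -55.9, 75.43]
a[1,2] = -59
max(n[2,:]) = 69.78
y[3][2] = -80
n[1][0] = 41.48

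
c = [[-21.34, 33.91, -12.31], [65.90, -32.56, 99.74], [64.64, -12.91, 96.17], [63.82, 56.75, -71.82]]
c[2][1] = -12.91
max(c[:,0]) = 65.9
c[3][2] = -71.82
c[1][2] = 99.74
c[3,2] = -71.82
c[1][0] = 65.9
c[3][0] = 63.82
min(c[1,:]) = -32.56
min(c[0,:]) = -21.34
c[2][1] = -12.91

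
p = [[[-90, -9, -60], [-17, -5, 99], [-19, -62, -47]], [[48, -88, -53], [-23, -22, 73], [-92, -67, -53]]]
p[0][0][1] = -9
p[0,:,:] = [[-90, -9, -60], [-17, -5, 99], [-19, -62, -47]]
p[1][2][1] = -67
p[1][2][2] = -53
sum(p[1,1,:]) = 28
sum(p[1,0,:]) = -93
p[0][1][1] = -5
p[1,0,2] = -53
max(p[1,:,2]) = 73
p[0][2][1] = -62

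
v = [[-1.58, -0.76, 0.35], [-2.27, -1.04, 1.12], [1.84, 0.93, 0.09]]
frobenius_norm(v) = 3.87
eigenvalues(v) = [-3.16, -0.0, 0.63]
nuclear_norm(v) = 4.56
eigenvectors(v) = [[0.46, 0.45, -0.1], [0.75, -0.89, 0.64], [-0.48, 0.08, 0.76]]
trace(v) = -2.53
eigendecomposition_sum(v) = [[-1.55, -0.74, 0.42], [-2.49, -1.19, 0.68], [1.59, 0.76, -0.43]] + [[-0.0, 0.00, -0.00], [0.00, -0.0, 0.0], [-0.0, 0.00, -0.00]] + [[-0.03, -0.02, -0.07], [0.22, 0.15, 0.44], [0.25, 0.17, 0.52]]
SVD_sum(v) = [[-1.56, -0.75, 0.43], [-2.36, -1.13, 0.65], [1.73, 0.83, -0.48]] + [[-0.02, -0.01, -0.08], [0.09, 0.09, 0.47], [0.11, 0.1, 0.57]] + [[-0.0, 0.0, -0.0], [0.00, -0.0, 0.0], [-0.00, 0.00, -0.0]]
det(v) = 0.00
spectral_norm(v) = 3.79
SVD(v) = [[-0.47, 0.11, 0.88], [-0.71, -0.63, -0.30], [0.52, -0.77, 0.38]] @ diag([3.7890246822495697, 0.7663490583180919, 0.001038324864444555]) @ [[0.88, 0.42, -0.24], [-0.18, -0.18, -0.97], [-0.45, 0.89, -0.08]]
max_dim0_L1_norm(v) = 5.69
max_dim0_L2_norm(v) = 3.32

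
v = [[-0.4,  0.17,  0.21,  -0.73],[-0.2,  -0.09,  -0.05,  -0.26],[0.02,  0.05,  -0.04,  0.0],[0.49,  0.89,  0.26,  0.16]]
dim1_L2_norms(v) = [0.88, 0.34, 0.07, 1.06]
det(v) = 0.00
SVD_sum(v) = [[-0.22, -0.26, -0.06, -0.16], [-0.17, -0.2, -0.05, -0.12], [0.02, 0.03, 0.01, 0.02], [0.57, 0.69, 0.16, 0.42]] + [[-0.18, 0.44, 0.25, -0.58], [-0.04, 0.09, 0.05, -0.12], [-0.0, 0.01, 0.00, -0.01], [-0.08, 0.19, 0.11, -0.25]] + [[-0.00, -0.01, 0.02, 0.00], [0.00, 0.02, -0.06, -0.01], [0.0, 0.02, -0.05, -0.01], [0.00, 0.0, -0.01, -0.00]] + [[-0.0, 0.00, -0.00, 0.00], [0.0, -0.0, 0.00, -0.00], [-0.00, 0.00, -0.00, 0.0], [0.0, -0.0, 0.00, -0.00]]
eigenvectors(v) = [[-0.17+0.65j, -0.17-0.65j, (-0.79+0j), 0.77+0.00j], [-0.16+0.21j, -0.16-0.21j, (0.33+0j), (-0.21+0j)], [(0.03+0.01j), 0.03-0.01j, 0.03+0.00j, -0.32+0.00j], [0.69+0.00j, (0.69-0j), (0.51+0j), -0.51+0.00j]]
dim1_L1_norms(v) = [1.51, 0.6, 0.11, 1.8]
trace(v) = -0.37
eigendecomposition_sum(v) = [[(-0.2+0.19j), 0.08+0.47j, (0.05+0.18j), -0.36-0.01j],[-0.10+0.04j, (-0.04+0.18j), (-0.01+0.07j), (-0.13-0.06j)],[(0.01+0.01j), (0.02-0j), 0.01-0.00j, -0.00+0.02j],[(0.24+0.15j), (0.45-0.2j), 0.17-0.09j, (0.08+0.36j)]] + [[-0.20-0.19j, (0.08-0.47j), (0.05-0.18j), -0.36+0.01j], [-0.10-0.04j, (-0.04-0.18j), (-0.01-0.07j), -0.13+0.06j], [0.01-0.01j, 0.02+0.00j, (0.01+0j), -0.00-0.02j], [0.24-0.15j, 0.45+0.20j, 0.17+0.09j, (0.08-0.36j)]] + [[(-0+0j), 0.01+0.00j, (-0.03-0j), 0.00+0.00j],[0.00-0.00j, (-0.01-0j), (0.01+0j), (-0-0j)],[-0j, (-0-0j), 0j, -0.00-0.00j],[0.00-0.00j, (-0.01-0j), 0.02+0.00j, -0.00-0.00j]] + [[(-0+0j),-0.00-0.00j,0.15+0.00j,(-0.01-0j)], [-0j,0j,(-0.04-0j),0.00+0.00j], [0.00-0.00j,0j,(-0.06-0j),0j], [-0j,0j,-0.09-0.00j,(0.01+0j)]]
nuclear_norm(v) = 2.08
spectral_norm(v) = 1.11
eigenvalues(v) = [(-0.15+0.74j), (-0.15-0.74j), (-0.01+0j), (-0.06+0j)]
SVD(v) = [[-0.34, 0.9, -0.22, 0.18], [-0.26, 0.19, 0.74, -0.58], [0.04, 0.01, 0.62, 0.78], [0.90, 0.40, 0.11, -0.13]] @ diag([1.1115481873546038, 0.8781984224019057, 0.08489221888408838, 0.004633492466241029]) @ [[0.57, 0.69, 0.16, 0.42],[-0.23, 0.56, 0.32, -0.73],[0.05, 0.29, -0.93, -0.2],[-0.79, 0.35, -0.04, 0.50]]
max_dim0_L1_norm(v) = 1.2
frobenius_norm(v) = 1.42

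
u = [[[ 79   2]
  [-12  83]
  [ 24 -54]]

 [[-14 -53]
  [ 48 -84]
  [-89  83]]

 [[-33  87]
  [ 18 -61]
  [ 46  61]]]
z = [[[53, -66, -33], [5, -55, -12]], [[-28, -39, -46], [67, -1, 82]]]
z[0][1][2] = -12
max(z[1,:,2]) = 82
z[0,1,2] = -12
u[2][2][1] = 61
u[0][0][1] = 2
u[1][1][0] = 48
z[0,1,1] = -55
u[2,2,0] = 46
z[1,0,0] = -28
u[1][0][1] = -53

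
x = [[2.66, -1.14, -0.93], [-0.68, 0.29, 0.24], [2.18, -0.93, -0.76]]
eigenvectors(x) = [[-0.76, -0.41, 0.13], [0.19, -0.22, 0.79], [-0.62, -0.89, -0.59]]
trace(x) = 2.19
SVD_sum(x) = [[2.66, -1.14, -0.93], [-0.68, 0.29, 0.24], [2.18, -0.93, -0.76]] + [[-0.0, -0.00, -0.0], [0.00, 0.0, 0.0], [0.0, 0.0, 0.0]] + [[0.00, -0.0, 0.0], [0.0, -0.0, 0.00], [0.00, -0.0, 0.0]]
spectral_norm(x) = 4.00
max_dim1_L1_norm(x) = 4.73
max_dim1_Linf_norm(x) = 2.66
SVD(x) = [[-0.76, 0.61, -0.23],[0.19, -0.13, -0.97],[-0.62, -0.78, -0.02]] @ diag([4.004882335531048, 0.0032883367978742556, 0.0025817421410603177]) @ [[-0.88, 0.37, 0.31], [-0.48, -0.76, -0.44], [-0.07, 0.53, -0.85]]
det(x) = -0.00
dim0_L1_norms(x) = [5.52, 2.36, 1.93]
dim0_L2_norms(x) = [3.51, 1.5, 1.22]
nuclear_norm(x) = 4.01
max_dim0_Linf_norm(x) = 2.66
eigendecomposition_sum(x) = [[2.66, -1.14, -0.93],[-0.68, 0.29, 0.24],[2.18, -0.94, -0.76]] + [[-0.00, 0.00, 0.0], [-0.00, 0.0, 0.00], [-0.00, 0.0, 0.01]] + [[-0.00,-0.0,0.0], [-0.00,-0.0,0.00], [0.00,0.0,-0.0]]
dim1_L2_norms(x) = [3.04, 0.78, 2.49]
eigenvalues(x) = [2.19, 0.01, -0.0]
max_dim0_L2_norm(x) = 3.51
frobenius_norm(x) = 4.00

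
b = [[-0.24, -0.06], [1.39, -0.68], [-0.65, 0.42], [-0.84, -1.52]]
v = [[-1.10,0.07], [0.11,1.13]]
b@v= [[0.26, -0.08], [-1.60, -0.67], [0.76, 0.43], [0.76, -1.78]]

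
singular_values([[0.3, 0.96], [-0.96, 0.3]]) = [1.01, 1.01]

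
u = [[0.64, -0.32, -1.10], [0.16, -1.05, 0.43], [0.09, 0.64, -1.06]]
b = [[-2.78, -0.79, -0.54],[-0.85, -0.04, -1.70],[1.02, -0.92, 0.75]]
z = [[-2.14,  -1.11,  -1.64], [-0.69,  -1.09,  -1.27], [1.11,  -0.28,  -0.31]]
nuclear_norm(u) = 3.09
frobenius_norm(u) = 2.14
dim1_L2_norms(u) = [1.31, 1.15, 1.24]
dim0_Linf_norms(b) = [2.78, 0.92, 1.7]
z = u + b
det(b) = 4.85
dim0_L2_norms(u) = [0.67, 1.27, 1.59]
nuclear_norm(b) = 5.86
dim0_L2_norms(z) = [2.51, 1.58, 2.1]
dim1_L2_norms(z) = [2.92, 1.81, 1.19]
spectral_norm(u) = 1.75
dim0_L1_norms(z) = [3.94, 2.48, 3.22]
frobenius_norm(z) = 3.63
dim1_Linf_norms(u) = [1.1, 1.05, 1.06]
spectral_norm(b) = 3.38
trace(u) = -1.47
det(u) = 0.25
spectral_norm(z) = 3.39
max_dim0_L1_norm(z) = 3.94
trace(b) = -2.07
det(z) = -0.46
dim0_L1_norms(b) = [4.65, 1.75, 2.99]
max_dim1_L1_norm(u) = 2.06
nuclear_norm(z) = 4.79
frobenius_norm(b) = 3.84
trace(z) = -3.54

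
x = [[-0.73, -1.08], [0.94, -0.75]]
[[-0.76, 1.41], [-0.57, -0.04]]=x @ [[-0.03, -0.71], [0.72, -0.83]]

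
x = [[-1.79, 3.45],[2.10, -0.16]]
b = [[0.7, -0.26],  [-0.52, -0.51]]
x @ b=[[-3.05, -1.29], [1.55, -0.46]]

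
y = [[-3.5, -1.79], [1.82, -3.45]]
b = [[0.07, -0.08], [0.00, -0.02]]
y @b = [[-0.25, 0.32], [0.13, -0.08]]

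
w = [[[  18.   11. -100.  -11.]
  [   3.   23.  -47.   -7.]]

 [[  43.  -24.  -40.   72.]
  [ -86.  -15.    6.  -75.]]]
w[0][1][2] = -47.0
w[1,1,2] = 6.0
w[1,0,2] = -40.0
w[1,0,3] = 72.0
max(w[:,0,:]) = 72.0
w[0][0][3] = -11.0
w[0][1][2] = -47.0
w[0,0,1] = 11.0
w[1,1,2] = 6.0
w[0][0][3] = -11.0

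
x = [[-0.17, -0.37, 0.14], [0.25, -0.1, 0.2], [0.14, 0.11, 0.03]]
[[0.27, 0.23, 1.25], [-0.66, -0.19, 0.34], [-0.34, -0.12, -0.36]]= x@[[-1.56, -1.44, -0.37], [-0.63, 0.44, -2.96], [-1.66, 1.08, 0.66]]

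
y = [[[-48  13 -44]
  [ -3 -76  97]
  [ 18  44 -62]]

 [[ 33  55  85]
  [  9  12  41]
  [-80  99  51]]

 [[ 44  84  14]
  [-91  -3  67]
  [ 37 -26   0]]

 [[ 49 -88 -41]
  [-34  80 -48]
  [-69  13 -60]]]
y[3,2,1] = 13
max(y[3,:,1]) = 80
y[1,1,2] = 41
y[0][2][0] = 18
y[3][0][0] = 49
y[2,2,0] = 37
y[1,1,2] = 41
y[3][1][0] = -34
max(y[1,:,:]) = 99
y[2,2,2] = 0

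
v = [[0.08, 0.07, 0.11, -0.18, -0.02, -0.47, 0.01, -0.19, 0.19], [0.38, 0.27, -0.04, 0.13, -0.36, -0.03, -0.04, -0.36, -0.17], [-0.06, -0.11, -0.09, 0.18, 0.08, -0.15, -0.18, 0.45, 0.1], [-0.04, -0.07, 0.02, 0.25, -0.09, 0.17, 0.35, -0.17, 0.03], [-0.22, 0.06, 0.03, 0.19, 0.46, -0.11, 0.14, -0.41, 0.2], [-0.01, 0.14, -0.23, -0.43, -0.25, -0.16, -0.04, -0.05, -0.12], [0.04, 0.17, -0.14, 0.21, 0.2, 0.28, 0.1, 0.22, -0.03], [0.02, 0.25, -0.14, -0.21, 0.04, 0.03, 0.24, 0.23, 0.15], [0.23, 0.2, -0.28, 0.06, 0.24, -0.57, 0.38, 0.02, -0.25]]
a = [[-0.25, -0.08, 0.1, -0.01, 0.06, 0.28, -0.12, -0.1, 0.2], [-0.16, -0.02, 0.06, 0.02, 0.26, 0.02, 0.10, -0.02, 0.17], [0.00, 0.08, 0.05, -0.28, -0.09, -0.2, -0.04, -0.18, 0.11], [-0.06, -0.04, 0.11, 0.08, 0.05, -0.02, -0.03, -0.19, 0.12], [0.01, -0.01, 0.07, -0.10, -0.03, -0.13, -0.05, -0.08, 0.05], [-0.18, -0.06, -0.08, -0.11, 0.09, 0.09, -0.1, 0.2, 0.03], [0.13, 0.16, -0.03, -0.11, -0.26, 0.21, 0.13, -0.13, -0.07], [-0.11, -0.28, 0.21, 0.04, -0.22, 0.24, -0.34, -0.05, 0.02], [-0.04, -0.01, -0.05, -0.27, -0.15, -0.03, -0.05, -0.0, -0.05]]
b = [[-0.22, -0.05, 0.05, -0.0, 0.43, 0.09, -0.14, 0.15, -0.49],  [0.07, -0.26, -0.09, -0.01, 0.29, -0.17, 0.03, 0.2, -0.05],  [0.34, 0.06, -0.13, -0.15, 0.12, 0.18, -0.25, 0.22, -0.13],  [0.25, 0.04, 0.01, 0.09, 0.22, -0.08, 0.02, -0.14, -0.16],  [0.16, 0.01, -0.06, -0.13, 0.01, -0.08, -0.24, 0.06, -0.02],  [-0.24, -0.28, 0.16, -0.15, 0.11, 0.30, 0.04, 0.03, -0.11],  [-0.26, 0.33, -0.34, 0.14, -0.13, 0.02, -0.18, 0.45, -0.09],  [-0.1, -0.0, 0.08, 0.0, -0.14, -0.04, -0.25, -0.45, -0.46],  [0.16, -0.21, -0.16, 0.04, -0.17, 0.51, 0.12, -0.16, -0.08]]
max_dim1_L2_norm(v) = 0.87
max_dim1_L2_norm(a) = 0.6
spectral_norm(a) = 0.72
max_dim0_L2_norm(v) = 0.85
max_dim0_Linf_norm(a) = 0.34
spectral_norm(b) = 0.89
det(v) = -0.00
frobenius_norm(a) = 1.21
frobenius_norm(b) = 1.79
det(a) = 0.00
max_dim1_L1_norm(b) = 1.94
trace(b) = -0.92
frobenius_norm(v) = 1.92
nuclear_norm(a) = 2.77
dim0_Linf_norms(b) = [0.34, 0.33, 0.34, 0.15, 0.43, 0.51, 0.25, 0.45, 0.49]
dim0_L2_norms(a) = [0.39, 0.35, 0.29, 0.44, 0.48, 0.5, 0.42, 0.38, 0.33]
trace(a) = -0.05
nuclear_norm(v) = 4.95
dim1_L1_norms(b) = [1.62, 1.17, 1.58, 1.01, 0.77, 1.42, 1.94, 1.52, 1.61]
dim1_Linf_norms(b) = [0.49, 0.29, 0.34, 0.25, 0.24, 0.3, 0.45, 0.46, 0.51]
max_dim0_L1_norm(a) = 1.22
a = b @ v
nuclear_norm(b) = 4.51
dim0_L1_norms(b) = [1.8, 1.24, 1.08, 0.71, 1.62, 1.47, 1.27, 1.86, 1.59]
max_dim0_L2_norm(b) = 0.75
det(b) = -0.00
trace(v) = 0.89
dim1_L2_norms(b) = [0.73, 0.49, 0.58, 0.42, 0.34, 0.55, 0.76, 0.72, 0.66]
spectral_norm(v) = 1.01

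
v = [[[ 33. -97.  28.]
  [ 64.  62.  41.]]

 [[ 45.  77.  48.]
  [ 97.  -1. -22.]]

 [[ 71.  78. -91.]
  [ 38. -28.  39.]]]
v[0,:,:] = [[33.0, -97.0, 28.0], [64.0, 62.0, 41.0]]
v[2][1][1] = -28.0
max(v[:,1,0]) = 97.0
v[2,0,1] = 78.0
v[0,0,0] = 33.0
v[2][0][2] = -91.0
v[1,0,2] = 48.0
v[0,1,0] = 64.0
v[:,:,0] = [[33.0, 64.0], [45.0, 97.0], [71.0, 38.0]]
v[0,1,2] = 41.0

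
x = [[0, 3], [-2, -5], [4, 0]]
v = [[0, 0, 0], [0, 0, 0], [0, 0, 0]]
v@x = [[0, 0], [0, 0], [0, 0]]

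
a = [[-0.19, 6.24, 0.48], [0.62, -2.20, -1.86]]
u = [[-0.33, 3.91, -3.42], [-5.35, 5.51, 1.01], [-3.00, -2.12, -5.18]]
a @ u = [[-34.76,32.62,4.47],[17.15,-5.75,5.29]]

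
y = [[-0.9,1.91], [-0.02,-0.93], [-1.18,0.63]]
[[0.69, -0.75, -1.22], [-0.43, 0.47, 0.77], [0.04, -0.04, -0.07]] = y @ [[0.21, -0.23, -0.38],[0.46, -0.5, -0.82]]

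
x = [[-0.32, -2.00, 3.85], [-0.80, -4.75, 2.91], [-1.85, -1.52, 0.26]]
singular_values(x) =[7.05, 2.29, 1.23]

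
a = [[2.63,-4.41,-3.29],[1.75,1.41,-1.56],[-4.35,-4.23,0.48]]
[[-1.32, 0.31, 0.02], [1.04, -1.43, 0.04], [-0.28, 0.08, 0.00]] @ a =[[-3.02,6.17,3.87],[0.06,-6.77,-1.17],[-0.6,1.35,0.80]]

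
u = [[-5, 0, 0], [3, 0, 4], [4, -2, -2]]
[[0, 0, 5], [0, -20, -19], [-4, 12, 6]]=u@[[0, 0, -1], [2, -1, -1], [0, -5, -4]]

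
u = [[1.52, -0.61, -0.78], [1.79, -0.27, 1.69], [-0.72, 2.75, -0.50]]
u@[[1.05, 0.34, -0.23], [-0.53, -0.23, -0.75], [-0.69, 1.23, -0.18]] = [[2.46, -0.3, 0.25], [0.86, 2.75, -0.51], [-1.87, -1.49, -1.81]]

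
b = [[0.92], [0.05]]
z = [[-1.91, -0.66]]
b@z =[[-1.76, -0.61],[-0.1, -0.03]]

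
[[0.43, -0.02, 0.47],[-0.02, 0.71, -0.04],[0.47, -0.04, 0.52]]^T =[[0.43,-0.02,0.47],[-0.02,0.71,-0.04],[0.47,-0.04,0.52]]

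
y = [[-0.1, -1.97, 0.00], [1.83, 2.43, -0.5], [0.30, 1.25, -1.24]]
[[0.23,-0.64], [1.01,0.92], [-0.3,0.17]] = y @ [[0.84, 0.14], [-0.16, 0.32], [0.28, 0.22]]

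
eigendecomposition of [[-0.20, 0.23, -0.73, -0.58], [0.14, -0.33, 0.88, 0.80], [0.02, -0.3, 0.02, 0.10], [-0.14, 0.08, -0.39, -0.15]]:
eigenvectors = [[(-0.56-0j), (-0.56+0j), (-0.02+0j), 0.89+0.00j], [0.68+0.00j, 0.68-0.00j, 0.43+0.00j, (0.05+0j)], [0.27+0.30j, 0.27-0.30j, -0.47+0.00j, (-0.37+0j)], [-0.23+0.05j, (-0.23-0.05j), (0.77+0j), 0.27+0.00j]]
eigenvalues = [(-0.37+0.45j), (-0.37-0.45j), (0.13+0j), (-0.06+0j)]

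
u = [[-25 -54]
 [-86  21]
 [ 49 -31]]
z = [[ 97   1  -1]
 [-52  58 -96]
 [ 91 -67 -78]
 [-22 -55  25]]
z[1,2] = -96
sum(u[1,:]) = -65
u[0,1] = -54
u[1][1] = 21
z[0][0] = 97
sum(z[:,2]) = -150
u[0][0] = -25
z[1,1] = 58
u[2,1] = -31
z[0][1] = 1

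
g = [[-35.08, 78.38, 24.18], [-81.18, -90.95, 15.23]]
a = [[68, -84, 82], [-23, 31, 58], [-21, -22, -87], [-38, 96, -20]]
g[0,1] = 78.38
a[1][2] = 58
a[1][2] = 58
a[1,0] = -23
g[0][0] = -35.08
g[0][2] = 24.18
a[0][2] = 82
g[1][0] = -81.18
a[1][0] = -23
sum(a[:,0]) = -14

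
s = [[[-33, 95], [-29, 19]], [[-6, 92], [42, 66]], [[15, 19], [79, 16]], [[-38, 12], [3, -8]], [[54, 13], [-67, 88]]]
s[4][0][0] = 54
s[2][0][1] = 19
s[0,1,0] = -29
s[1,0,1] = 92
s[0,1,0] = -29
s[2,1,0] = 79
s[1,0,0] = -6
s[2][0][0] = 15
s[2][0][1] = 19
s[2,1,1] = 16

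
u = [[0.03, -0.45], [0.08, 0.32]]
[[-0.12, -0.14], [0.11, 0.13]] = u @[[0.21, 0.25], [0.28, 0.33]]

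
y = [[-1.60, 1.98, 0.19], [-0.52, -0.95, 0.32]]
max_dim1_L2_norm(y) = 2.55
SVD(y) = [[-0.98, 0.18], [0.18, 0.98]] @ diag([2.5877845967843722, 1.0465041235683412]) @ [[0.57, -0.82, -0.05], [-0.76, -0.55, 0.33]]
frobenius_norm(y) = 2.79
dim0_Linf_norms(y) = [1.6, 1.98, 0.32]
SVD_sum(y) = [[-1.46, 2.08, 0.13], [0.27, -0.38, -0.02]] + [[-0.14, -0.10, 0.06], [-0.79, -0.57, 0.34]]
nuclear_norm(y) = 3.63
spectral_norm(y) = 2.59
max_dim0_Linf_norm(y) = 1.98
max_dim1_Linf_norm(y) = 1.98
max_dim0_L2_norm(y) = 2.2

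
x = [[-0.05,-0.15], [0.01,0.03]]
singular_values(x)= [0.16, 0.0]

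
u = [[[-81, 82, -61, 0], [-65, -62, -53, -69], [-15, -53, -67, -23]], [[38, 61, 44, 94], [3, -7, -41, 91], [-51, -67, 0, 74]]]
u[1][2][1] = -67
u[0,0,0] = -81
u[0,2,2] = -67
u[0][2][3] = -23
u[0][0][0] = -81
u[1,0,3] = 94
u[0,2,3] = -23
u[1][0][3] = 94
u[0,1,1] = -62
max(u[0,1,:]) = -53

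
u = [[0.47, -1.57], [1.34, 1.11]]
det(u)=2.626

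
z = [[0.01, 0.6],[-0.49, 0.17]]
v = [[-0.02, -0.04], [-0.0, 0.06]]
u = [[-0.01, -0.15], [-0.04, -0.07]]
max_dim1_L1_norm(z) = 0.66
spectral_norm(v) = 0.07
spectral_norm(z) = 0.65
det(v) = -0.00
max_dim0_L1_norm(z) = 0.77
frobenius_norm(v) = 0.07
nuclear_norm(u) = 0.20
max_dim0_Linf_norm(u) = 0.15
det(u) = -0.01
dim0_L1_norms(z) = [0.5, 0.77]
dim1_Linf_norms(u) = [0.15, 0.07]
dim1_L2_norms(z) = [0.6, 0.52]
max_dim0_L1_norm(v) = 0.1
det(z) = 0.30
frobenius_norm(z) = 0.79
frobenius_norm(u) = 0.17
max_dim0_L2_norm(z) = 0.62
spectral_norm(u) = 0.17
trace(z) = 0.18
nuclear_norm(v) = 0.09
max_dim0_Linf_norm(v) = 0.06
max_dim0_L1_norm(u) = 0.22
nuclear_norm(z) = 1.10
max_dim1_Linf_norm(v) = 0.06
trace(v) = 0.04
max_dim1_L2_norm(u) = 0.15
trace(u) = -0.08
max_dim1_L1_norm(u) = 0.16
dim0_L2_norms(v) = [0.02, 0.07]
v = z @ u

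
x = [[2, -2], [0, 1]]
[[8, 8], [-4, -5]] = x@ [[0, -1], [-4, -5]]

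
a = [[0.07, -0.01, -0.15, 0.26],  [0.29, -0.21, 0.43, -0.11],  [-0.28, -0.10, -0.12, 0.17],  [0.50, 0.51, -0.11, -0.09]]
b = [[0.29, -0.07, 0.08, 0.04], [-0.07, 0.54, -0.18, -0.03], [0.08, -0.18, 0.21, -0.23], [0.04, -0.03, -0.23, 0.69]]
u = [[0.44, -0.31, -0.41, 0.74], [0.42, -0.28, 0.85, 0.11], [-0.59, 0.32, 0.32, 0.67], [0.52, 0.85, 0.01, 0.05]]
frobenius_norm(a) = 1.04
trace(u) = 0.53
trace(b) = 1.73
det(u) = 1.00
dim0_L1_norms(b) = [0.48, 0.82, 0.7, 0.99]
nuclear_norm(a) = 1.72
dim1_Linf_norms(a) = [0.26, 0.43, 0.28, 0.51]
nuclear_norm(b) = 1.73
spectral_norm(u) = 1.01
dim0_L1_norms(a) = [1.14, 0.83, 0.81, 0.63]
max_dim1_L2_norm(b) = 0.73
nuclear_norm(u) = 4.00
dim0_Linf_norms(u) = [0.59, 0.85, 0.85, 0.74]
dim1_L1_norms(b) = [0.48, 0.82, 0.7, 0.99]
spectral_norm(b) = 0.79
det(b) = 0.01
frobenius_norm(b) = 1.05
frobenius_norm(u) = 2.00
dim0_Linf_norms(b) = [0.29, 0.54, 0.23, 0.69]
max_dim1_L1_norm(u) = 1.9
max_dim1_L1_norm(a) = 1.21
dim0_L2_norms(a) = [0.65, 0.56, 0.48, 0.34]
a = b @ u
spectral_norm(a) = 0.79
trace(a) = -0.35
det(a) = 0.01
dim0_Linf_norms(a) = [0.5, 0.51, 0.43, 0.26]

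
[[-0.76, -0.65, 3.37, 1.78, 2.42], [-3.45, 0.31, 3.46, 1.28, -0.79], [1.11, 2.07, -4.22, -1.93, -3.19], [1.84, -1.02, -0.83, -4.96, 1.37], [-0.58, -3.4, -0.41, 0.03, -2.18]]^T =[[-0.76,-3.45,1.11,1.84,-0.58], [-0.65,0.31,2.07,-1.02,-3.40], [3.37,3.46,-4.22,-0.83,-0.41], [1.78,1.28,-1.93,-4.96,0.03], [2.42,-0.79,-3.19,1.37,-2.18]]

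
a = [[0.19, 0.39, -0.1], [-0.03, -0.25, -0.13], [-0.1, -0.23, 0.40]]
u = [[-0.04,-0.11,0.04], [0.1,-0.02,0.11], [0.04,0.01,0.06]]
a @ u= [[0.03, -0.03, 0.04], [-0.03, 0.01, -0.04], [-0.00, 0.02, -0.01]]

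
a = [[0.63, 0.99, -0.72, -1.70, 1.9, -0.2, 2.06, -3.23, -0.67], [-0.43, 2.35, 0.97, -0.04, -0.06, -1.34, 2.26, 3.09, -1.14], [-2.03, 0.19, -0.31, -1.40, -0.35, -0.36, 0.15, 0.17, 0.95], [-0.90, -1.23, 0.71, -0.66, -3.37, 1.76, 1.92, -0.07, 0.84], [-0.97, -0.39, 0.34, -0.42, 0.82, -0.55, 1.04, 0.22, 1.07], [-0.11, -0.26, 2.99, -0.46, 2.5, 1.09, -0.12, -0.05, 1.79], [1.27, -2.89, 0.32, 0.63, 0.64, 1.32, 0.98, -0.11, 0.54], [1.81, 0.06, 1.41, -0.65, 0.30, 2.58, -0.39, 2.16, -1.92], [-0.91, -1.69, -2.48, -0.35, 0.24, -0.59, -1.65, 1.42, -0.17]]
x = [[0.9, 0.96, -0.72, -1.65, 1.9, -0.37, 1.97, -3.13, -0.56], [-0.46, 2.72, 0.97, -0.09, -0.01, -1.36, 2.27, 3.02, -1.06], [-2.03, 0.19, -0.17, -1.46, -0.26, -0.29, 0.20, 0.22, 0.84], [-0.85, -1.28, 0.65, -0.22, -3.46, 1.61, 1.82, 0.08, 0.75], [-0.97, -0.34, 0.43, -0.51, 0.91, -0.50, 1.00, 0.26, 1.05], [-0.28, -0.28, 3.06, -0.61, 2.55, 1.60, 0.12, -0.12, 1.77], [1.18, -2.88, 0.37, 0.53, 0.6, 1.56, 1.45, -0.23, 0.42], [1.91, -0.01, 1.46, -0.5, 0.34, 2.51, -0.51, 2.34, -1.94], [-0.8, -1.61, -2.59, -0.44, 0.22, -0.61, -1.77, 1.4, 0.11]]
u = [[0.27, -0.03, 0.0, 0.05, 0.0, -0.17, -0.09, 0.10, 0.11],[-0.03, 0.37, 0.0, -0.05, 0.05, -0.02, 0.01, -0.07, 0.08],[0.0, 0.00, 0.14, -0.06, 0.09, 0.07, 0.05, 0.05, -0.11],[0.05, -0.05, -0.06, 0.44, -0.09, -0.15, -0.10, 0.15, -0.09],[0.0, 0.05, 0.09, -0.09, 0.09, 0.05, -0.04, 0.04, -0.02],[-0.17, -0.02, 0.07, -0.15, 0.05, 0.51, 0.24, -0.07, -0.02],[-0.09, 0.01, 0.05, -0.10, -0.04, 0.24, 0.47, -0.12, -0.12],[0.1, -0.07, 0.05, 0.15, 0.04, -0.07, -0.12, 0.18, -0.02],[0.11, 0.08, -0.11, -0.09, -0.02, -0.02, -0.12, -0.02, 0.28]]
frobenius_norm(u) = 1.26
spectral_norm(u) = 0.95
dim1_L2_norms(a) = [4.85, 4.94, 2.72, 4.7, 2.15, 4.46, 3.73, 4.58, 3.89]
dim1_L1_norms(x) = [12.16, 11.96, 5.66, 10.72, 5.97, 10.39, 9.22, 11.52, 9.55]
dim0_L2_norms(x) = [3.54, 4.59, 4.52, 2.5, 4.85, 4.07, 4.35, 5.15, 3.3]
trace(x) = 9.64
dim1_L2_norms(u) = [0.37, 0.39, 0.23, 0.52, 0.18, 0.62, 0.57, 0.31, 0.36]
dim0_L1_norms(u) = [0.82, 0.68, 0.57, 1.18, 0.47, 1.3, 1.24, 0.8, 0.85]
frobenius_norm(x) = 12.52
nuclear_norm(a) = 31.55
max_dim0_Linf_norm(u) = 0.51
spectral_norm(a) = 5.73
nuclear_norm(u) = 2.76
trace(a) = 6.89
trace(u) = 2.75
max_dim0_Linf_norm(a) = 3.37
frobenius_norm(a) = 12.33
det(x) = 929.45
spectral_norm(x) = 5.93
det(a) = -0.06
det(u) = -0.00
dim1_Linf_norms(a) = [3.23, 3.09, 2.03, 3.37, 1.07, 2.99, 2.89, 2.58, 2.48]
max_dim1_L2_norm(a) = 4.94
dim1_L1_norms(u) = [0.82, 0.68, 0.57, 1.18, 0.47, 1.3, 1.24, 0.8, 0.85]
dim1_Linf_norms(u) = [0.27, 0.37, 0.14, 0.44, 0.09, 0.51, 0.47, 0.18, 0.28]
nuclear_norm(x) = 32.21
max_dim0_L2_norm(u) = 0.62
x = u + a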